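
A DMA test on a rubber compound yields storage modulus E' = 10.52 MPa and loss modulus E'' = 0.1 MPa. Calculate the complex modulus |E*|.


|E*| = sqrt(E'^2 + E''^2)
= sqrt(10.52^2 + 0.1^2)
= sqrt(110.6704 + 0.0100)
= 10.52 MPa

10.52 MPa


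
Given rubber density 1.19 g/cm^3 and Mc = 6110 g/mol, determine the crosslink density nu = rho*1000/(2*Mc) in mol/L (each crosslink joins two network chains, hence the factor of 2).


nu = rho * 1000 / (2 * Mc)
nu = 1.19 * 1000 / (2 * 6110)
nu = 1190.0 / 12220
nu = 0.0974 mol/L

0.0974 mol/L


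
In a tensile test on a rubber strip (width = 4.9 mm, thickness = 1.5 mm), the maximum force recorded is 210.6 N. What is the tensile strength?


Area = width * thickness = 4.9 * 1.5 = 7.35 mm^2
TS = force / area = 210.6 / 7.35 = 28.65 MPa

28.65 MPa


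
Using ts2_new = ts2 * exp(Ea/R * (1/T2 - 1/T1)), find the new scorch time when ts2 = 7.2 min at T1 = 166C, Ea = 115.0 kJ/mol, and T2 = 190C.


Convert temperatures: T1 = 166 + 273.15 = 439.15 K, T2 = 190 + 273.15 = 463.15 K
ts2_new = 7.2 * exp(115000 / 8.314 * (1/463.15 - 1/439.15))
1/T2 - 1/T1 = -1.1800e-04
ts2_new = 1.41 min

1.41 min


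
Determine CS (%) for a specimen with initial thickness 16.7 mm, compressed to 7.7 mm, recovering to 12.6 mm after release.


CS = (t0 - recovered) / (t0 - ts) * 100
= (16.7 - 12.6) / (16.7 - 7.7) * 100
= 4.1 / 9.0 * 100
= 45.6%

45.6%


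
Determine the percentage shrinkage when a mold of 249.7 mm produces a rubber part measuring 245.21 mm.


Shrinkage = (mold - part) / mold * 100
= (249.7 - 245.21) / 249.7 * 100
= 4.49 / 249.7 * 100
= 1.8%

1.8%


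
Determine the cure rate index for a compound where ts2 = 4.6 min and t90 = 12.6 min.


CRI = 100 / (t90 - ts2)
= 100 / (12.6 - 4.6)
= 100 / 8.0
= 12.5 min^-1

12.5 min^-1


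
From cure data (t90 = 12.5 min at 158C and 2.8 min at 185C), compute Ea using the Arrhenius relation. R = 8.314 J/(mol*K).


T1 = 431.15 K, T2 = 458.15 K
1/T1 - 1/T2 = 1.3669e-04
ln(t1/t2) = ln(12.5/2.8) = 1.4961
Ea = 8.314 * 1.4961 / 1.3669e-04 = 91000.8898 J/mol
Ea = 91.0 kJ/mol

91.0 kJ/mol


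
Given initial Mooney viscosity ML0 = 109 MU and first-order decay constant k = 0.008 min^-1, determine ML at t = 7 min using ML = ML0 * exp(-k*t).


ML = ML0 * exp(-k * t)
ML = 109 * exp(-0.008 * 7)
ML = 109 * 0.9455
ML = 103.06 MU

103.06 MU


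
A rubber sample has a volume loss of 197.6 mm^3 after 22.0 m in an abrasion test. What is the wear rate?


Rate = volume_loss / distance
= 197.6 / 22.0
= 8.982 mm^3/m

8.982 mm^3/m


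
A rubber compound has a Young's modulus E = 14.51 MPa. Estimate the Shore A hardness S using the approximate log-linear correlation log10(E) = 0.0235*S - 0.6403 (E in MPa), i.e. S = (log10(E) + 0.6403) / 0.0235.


log10(E) = 0.0235*S - 0.6403  =>  S = (log10(E) + 0.6403) / 0.0235
log10(14.51) = 1.161667
S = (1.161667 + 0.6403) / 0.0235 = 1.801967 / 0.0235
S = 76.7

Shore A = 76.7


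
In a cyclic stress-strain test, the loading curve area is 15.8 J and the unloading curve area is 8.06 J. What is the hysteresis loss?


Hysteresis loss = loading - unloading
= 15.8 - 8.06
= 7.74 J

7.74 J


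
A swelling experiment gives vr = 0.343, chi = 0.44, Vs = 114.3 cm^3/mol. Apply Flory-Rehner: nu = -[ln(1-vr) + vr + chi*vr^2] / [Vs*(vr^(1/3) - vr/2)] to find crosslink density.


ln(1 - vr) = ln(1 - 0.343) = -0.4201
Numerator = -((-0.4201) + 0.343 + 0.44 * 0.343^2) = 0.0253
Denominator = 114.3 * (0.343^(1/3) - 0.343/2) = 60.4076
nu = 0.0253 / 60.4076 = 4.1892e-04 mol/cm^3

4.1892e-04 mol/cm^3


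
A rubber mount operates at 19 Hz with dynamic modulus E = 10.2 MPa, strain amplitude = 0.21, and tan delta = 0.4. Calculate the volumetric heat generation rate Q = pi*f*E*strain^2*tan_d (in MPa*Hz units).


Q = pi * f * E * strain^2 * tan_d
= pi * 19 * 10.2 * 0.21^2 * 0.4
= pi * 19 * 10.2 * 0.0441 * 0.4
= 10.7399

Q = 10.7399


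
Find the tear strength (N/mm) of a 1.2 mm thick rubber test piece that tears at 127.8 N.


Tear strength = force / thickness
= 127.8 / 1.2
= 106.5 N/mm

106.5 N/mm


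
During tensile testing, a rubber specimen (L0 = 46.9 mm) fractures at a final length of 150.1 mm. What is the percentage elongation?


Elongation = (Lf - L0) / L0 * 100
= (150.1 - 46.9) / 46.9 * 100
= 103.2 / 46.9 * 100
= 220.0%

220.0%


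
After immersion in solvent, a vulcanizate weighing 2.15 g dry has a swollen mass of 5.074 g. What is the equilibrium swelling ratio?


Q = W_swollen / W_dry
Q = 5.074 / 2.15
Q = 2.36

Q = 2.36


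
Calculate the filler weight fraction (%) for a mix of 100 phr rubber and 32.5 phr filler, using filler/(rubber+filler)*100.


Filler % = filler / (rubber + filler) * 100
= 32.5 / (100 + 32.5) * 100
= 32.5 / 132.5 * 100
= 24.53%

24.53%


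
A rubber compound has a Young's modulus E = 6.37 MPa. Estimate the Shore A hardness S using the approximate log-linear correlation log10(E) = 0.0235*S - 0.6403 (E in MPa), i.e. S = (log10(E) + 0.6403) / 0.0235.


log10(E) = 0.0235*S - 0.6403  =>  S = (log10(E) + 0.6403) / 0.0235
log10(6.37) = 0.804139
S = (0.804139 + 0.6403) / 0.0235 = 1.444439 / 0.0235
S = 61.5

Shore A = 61.5


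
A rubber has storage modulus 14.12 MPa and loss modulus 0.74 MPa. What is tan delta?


tan delta = E'' / E'
= 0.74 / 14.12
= 0.0524

tan delta = 0.0524


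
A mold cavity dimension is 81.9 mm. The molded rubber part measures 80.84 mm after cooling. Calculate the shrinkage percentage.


Shrinkage = (mold - part) / mold * 100
= (81.9 - 80.84) / 81.9 * 100
= 1.06 / 81.9 * 100
= 1.29%

1.29%


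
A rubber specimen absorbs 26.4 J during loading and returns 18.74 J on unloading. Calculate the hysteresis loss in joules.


Hysteresis loss = loading - unloading
= 26.4 - 18.74
= 7.66 J

7.66 J


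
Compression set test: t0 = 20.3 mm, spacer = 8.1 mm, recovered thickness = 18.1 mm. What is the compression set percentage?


CS = (t0 - recovered) / (t0 - ts) * 100
= (20.3 - 18.1) / (20.3 - 8.1) * 100
= 2.2 / 12.2 * 100
= 18.0%

18.0%


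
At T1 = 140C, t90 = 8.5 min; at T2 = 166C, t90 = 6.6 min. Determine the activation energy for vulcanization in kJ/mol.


T1 = 413.15 K, T2 = 439.15 K
1/T1 - 1/T2 = 1.4330e-04
ln(t1/t2) = ln(8.5/6.6) = 0.2530
Ea = 8.314 * 0.2530 / 1.4330e-04 = 14678.1680 J/mol
Ea = 14.68 kJ/mol

14.68 kJ/mol


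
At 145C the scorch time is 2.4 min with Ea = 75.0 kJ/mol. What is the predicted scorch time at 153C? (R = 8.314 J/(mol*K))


Convert temperatures: T1 = 145 + 273.15 = 418.15 K, T2 = 153 + 273.15 = 426.15 K
ts2_new = 2.4 * exp(75000 / 8.314 * (1/426.15 - 1/418.15))
1/T2 - 1/T1 = -4.4895e-05
ts2_new = 1.6 min

1.6 min


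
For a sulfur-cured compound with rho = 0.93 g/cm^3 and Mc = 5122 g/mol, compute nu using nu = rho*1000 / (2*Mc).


nu = rho * 1000 / (2 * Mc)
nu = 0.93 * 1000 / (2 * 5122)
nu = 930.0 / 10244
nu = 0.0908 mol/L

0.0908 mol/L


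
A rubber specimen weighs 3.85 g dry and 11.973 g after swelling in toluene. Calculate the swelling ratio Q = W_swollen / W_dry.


Q = W_swollen / W_dry
Q = 11.973 / 3.85
Q = 3.11

Q = 3.11


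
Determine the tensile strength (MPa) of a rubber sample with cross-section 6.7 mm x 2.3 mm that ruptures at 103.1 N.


Area = width * thickness = 6.7 * 2.3 = 15.41 mm^2
TS = force / area = 103.1 / 15.41 = 6.69 MPa

6.69 MPa


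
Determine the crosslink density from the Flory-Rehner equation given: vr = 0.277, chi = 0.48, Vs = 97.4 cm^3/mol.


ln(1 - vr) = ln(1 - 0.277) = -0.3243
Numerator = -((-0.3243) + 0.277 + 0.48 * 0.277^2) = 0.0105
Denominator = 97.4 * (0.277^(1/3) - 0.277/2) = 50.0021
nu = 0.0105 / 50.0021 = 2.1031e-04 mol/cm^3

2.1031e-04 mol/cm^3


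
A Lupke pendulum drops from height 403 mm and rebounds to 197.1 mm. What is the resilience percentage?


Resilience = h_rebound / h_drop * 100
= 197.1 / 403 * 100
= 48.9%

48.9%


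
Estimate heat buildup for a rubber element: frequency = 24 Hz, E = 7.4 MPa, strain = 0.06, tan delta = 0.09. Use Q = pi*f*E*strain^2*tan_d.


Q = pi * f * E * strain^2 * tan_d
= pi * 24 * 7.4 * 0.06^2 * 0.09
= pi * 24 * 7.4 * 0.0036 * 0.09
= 0.1808

Q = 0.1808


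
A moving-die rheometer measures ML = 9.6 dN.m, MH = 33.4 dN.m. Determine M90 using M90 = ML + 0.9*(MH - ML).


M90 = ML + 0.9 * (MH - ML)
M90 = 9.6 + 0.9 * (33.4 - 9.6)
M90 = 9.6 + 0.9 * 23.8
M90 = 31.02 dN.m

31.02 dN.m


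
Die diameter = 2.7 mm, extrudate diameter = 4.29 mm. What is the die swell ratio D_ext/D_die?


Die swell ratio = D_extrudate / D_die
= 4.29 / 2.7
= 1.589

Die swell = 1.589


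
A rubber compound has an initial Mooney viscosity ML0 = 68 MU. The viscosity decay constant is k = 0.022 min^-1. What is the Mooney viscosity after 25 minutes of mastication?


ML = ML0 * exp(-k * t)
ML = 68 * exp(-0.022 * 25)
ML = 68 * 0.5769
ML = 39.23 MU

39.23 MU


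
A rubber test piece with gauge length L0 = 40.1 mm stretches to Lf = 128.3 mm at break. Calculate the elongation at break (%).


Elongation = (Lf - L0) / L0 * 100
= (128.3 - 40.1) / 40.1 * 100
= 88.2 / 40.1 * 100
= 220.0%

220.0%


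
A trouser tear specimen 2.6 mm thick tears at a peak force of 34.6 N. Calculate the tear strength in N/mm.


Tear strength = force / thickness
= 34.6 / 2.6
= 13.31 N/mm

13.31 N/mm


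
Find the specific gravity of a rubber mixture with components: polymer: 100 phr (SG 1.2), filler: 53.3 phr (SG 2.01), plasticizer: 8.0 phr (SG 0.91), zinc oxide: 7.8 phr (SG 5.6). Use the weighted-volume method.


Sum of weights = 169.1
Volume contributions:
  polymer: 100/1.2 = 83.3333
  filler: 53.3/2.01 = 26.5174
  plasticizer: 8.0/0.91 = 8.7912
  zinc oxide: 7.8/5.6 = 1.3929
Sum of volumes = 120.0348
SG = 169.1 / 120.0348 = 1.409

SG = 1.409


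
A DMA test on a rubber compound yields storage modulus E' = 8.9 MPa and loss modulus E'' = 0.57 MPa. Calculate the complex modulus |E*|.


|E*| = sqrt(E'^2 + E''^2)
= sqrt(8.9^2 + 0.57^2)
= sqrt(79.2100 + 0.3249)
= 8.918 MPa

8.918 MPa


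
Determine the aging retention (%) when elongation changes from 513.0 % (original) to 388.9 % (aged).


Retention = aged / original * 100
= 388.9 / 513.0 * 100
= 75.8%

75.8%


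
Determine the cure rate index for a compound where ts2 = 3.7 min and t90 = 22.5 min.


CRI = 100 / (t90 - ts2)
= 100 / (22.5 - 3.7)
= 100 / 18.8
= 5.32 min^-1

5.32 min^-1


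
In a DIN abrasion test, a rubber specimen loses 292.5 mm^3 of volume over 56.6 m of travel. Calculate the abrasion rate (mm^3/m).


Rate = volume_loss / distance
= 292.5 / 56.6
= 5.168 mm^3/m

5.168 mm^3/m


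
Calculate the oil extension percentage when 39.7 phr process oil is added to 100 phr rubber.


Oil % = oil / (100 + oil) * 100
= 39.7 / (100 + 39.7) * 100
= 39.7 / 139.7 * 100
= 28.42%

28.42%


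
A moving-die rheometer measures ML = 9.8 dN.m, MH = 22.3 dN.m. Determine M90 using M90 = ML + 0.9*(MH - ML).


M90 = ML + 0.9 * (MH - ML)
M90 = 9.8 + 0.9 * (22.3 - 9.8)
M90 = 9.8 + 0.9 * 12.5
M90 = 21.05 dN.m

21.05 dN.m


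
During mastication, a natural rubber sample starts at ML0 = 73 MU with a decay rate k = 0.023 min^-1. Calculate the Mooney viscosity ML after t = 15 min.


ML = ML0 * exp(-k * t)
ML = 73 * exp(-0.023 * 15)
ML = 73 * 0.7082
ML = 51.7 MU

51.7 MU


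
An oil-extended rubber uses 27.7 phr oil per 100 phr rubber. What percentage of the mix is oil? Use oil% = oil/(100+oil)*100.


Oil % = oil / (100 + oil) * 100
= 27.7 / (100 + 27.7) * 100
= 27.7 / 127.7 * 100
= 21.69%

21.69%


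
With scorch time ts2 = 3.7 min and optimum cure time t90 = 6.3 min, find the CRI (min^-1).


CRI = 100 / (t90 - ts2)
= 100 / (6.3 - 3.7)
= 100 / 2.6
= 38.46 min^-1

38.46 min^-1


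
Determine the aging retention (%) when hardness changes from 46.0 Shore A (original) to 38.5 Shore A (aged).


Retention = aged / original * 100
= 38.5 / 46.0 * 100
= 83.7%

83.7%


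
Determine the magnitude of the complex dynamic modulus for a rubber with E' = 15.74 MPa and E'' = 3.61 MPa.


|E*| = sqrt(E'^2 + E''^2)
= sqrt(15.74^2 + 3.61^2)
= sqrt(247.7476 + 13.0321)
= 16.149 MPa

16.149 MPa


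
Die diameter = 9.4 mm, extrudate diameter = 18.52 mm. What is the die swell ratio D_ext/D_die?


Die swell ratio = D_extrudate / D_die
= 18.52 / 9.4
= 1.97

Die swell = 1.97


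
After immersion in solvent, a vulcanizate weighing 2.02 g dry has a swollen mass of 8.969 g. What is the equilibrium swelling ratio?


Q = W_swollen / W_dry
Q = 8.969 / 2.02
Q = 4.44

Q = 4.44


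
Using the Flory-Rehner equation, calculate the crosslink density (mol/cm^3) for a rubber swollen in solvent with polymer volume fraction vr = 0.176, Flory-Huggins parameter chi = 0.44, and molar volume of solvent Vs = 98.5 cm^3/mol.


ln(1 - vr) = ln(1 - 0.176) = -0.1936
Numerator = -((-0.1936) + 0.176 + 0.44 * 0.176^2) = 0.0040
Denominator = 98.5 * (0.176^(1/3) - 0.176/2) = 46.5322
nu = 0.0040 / 46.5322 = 8.5002e-05 mol/cm^3

8.5002e-05 mol/cm^3


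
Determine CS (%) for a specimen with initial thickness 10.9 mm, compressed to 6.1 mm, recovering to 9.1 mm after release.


CS = (t0 - recovered) / (t0 - ts) * 100
= (10.9 - 9.1) / (10.9 - 6.1) * 100
= 1.8 / 4.8 * 100
= 37.5%

37.5%


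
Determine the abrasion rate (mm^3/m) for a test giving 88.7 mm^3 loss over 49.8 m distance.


Rate = volume_loss / distance
= 88.7 / 49.8
= 1.781 mm^3/m

1.781 mm^3/m


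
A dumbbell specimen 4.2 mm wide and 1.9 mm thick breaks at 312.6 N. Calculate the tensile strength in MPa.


Area = width * thickness = 4.2 * 1.9 = 7.98 mm^2
TS = force / area = 312.6 / 7.98 = 39.17 MPa

39.17 MPa


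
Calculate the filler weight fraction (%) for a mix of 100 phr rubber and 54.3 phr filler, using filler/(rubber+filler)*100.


Filler % = filler / (rubber + filler) * 100
= 54.3 / (100 + 54.3) * 100
= 54.3 / 154.3 * 100
= 35.19%

35.19%


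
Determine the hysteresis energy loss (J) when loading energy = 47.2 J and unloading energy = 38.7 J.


Hysteresis loss = loading - unloading
= 47.2 - 38.7
= 8.5 J

8.5 J


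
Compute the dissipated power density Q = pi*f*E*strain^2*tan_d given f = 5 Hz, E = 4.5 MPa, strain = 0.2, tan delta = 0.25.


Q = pi * f * E * strain^2 * tan_d
= pi * 5 * 4.5 * 0.2^2 * 0.25
= pi * 5 * 4.5 * 0.0400 * 0.25
= 0.7069

Q = 0.7069


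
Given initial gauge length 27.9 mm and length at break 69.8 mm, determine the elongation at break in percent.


Elongation = (Lf - L0) / L0 * 100
= (69.8 - 27.9) / 27.9 * 100
= 41.9 / 27.9 * 100
= 150.2%

150.2%


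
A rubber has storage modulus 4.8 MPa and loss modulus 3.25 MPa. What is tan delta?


tan delta = E'' / E'
= 3.25 / 4.8
= 0.6771

tan delta = 0.6771


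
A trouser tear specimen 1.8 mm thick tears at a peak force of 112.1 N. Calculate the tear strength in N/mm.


Tear strength = force / thickness
= 112.1 / 1.8
= 62.28 N/mm

62.28 N/mm


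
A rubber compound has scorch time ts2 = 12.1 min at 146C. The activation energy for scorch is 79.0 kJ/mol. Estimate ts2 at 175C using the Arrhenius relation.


Convert temperatures: T1 = 146 + 273.15 = 419.15 K, T2 = 175 + 273.15 = 448.15 K
ts2_new = 12.1 * exp(79000 / 8.314 * (1/448.15 - 1/419.15))
1/T2 - 1/T1 = -1.5439e-04
ts2_new = 2.79 min

2.79 min


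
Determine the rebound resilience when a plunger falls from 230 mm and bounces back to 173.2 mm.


Resilience = h_rebound / h_drop * 100
= 173.2 / 230 * 100
= 75.3%

75.3%


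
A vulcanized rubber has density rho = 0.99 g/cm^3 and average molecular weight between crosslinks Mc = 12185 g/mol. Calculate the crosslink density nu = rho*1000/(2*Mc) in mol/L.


nu = rho * 1000 / (2 * Mc)
nu = 0.99 * 1000 / (2 * 12185)
nu = 990.0 / 24370
nu = 0.0406 mol/L

0.0406 mol/L


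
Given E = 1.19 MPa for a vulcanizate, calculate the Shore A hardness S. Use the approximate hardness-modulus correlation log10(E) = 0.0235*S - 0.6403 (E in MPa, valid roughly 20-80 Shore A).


log10(E) = 0.0235*S - 0.6403  =>  S = (log10(E) + 0.6403) / 0.0235
log10(1.19) = 0.075547
S = (0.075547 + 0.6403) / 0.0235 = 0.715847 / 0.0235
S = 30.5

Shore A = 30.5


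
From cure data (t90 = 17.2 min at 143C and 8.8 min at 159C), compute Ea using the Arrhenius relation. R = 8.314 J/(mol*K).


T1 = 416.15 K, T2 = 432.15 K
1/T1 - 1/T2 = 8.8968e-05
ln(t1/t2) = ln(17.2/8.8) = 0.6702
Ea = 8.314 * 0.6702 / 8.8968e-05 = 62625.5339 J/mol
Ea = 62.63 kJ/mol

62.63 kJ/mol


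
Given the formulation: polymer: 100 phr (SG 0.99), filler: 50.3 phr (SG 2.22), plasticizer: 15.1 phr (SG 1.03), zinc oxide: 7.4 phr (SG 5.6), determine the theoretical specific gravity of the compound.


Sum of weights = 172.8
Volume contributions:
  polymer: 100/0.99 = 101.0101
  filler: 50.3/2.22 = 22.6577
  plasticizer: 15.1/1.03 = 14.6602
  zinc oxide: 7.4/5.6 = 1.3214
Sum of volumes = 139.6494
SG = 172.8 / 139.6494 = 1.237

SG = 1.237


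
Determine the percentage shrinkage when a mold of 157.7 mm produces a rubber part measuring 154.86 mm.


Shrinkage = (mold - part) / mold * 100
= (157.7 - 154.86) / 157.7 * 100
= 2.84 / 157.7 * 100
= 1.8%

1.8%


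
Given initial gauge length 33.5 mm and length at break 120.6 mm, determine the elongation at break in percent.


Elongation = (Lf - L0) / L0 * 100
= (120.6 - 33.5) / 33.5 * 100
= 87.1 / 33.5 * 100
= 260.0%

260.0%


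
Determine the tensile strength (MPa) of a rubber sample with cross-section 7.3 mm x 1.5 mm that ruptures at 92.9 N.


Area = width * thickness = 7.3 * 1.5 = 10.95 mm^2
TS = force / area = 92.9 / 10.95 = 8.48 MPa

8.48 MPa


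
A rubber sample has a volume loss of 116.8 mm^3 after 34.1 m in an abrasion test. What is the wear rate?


Rate = volume_loss / distance
= 116.8 / 34.1
= 3.425 mm^3/m

3.425 mm^3/m


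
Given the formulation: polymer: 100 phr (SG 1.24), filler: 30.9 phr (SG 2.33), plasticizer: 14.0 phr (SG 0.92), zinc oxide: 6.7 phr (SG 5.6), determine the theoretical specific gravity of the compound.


Sum of weights = 151.6
Volume contributions:
  polymer: 100/1.24 = 80.6452
  filler: 30.9/2.33 = 13.2618
  plasticizer: 14.0/0.92 = 15.2174
  zinc oxide: 6.7/5.6 = 1.1964
Sum of volumes = 110.3208
SG = 151.6 / 110.3208 = 1.374

SG = 1.374


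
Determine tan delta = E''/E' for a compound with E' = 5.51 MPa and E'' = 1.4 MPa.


tan delta = E'' / E'
= 1.4 / 5.51
= 0.2541

tan delta = 0.2541


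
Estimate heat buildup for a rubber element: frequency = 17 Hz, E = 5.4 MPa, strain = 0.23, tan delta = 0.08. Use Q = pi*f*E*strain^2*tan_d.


Q = pi * f * E * strain^2 * tan_d
= pi * 17 * 5.4 * 0.23^2 * 0.08
= pi * 17 * 5.4 * 0.0529 * 0.08
= 1.2205

Q = 1.2205


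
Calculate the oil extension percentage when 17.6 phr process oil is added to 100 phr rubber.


Oil % = oil / (100 + oil) * 100
= 17.6 / (100 + 17.6) * 100
= 17.6 / 117.6 * 100
= 14.97%

14.97%


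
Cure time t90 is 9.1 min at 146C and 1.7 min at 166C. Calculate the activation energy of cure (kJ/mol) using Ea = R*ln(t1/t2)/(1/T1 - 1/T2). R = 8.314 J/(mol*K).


T1 = 419.15 K, T2 = 439.15 K
1/T1 - 1/T2 = 1.0865e-04
ln(t1/t2) = ln(9.1/1.7) = 1.6776
Ea = 8.314 * 1.6776 / 1.0865e-04 = 128369.7661 J/mol
Ea = 128.37 kJ/mol

128.37 kJ/mol


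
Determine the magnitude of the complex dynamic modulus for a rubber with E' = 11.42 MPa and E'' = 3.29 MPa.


|E*| = sqrt(E'^2 + E''^2)
= sqrt(11.42^2 + 3.29^2)
= sqrt(130.4164 + 10.8241)
= 11.884 MPa

11.884 MPa


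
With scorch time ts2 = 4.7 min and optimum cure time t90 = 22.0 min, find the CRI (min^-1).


CRI = 100 / (t90 - ts2)
= 100 / (22.0 - 4.7)
= 100 / 17.3
= 5.78 min^-1

5.78 min^-1


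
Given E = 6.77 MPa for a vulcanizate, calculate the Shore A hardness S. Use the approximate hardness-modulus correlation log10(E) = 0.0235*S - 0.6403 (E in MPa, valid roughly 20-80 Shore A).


log10(E) = 0.0235*S - 0.6403  =>  S = (log10(E) + 0.6403) / 0.0235
log10(6.77) = 0.830589
S = (0.830589 + 0.6403) / 0.0235 = 1.470889 / 0.0235
S = 62.6

Shore A = 62.6


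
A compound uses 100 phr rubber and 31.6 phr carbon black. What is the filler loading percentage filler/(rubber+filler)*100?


Filler % = filler / (rubber + filler) * 100
= 31.6 / (100 + 31.6) * 100
= 31.6 / 131.6 * 100
= 24.01%

24.01%


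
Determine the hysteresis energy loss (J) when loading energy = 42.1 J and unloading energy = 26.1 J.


Hysteresis loss = loading - unloading
= 42.1 - 26.1
= 16.0 J

16.0 J


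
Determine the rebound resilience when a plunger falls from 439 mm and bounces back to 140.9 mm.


Resilience = h_rebound / h_drop * 100
= 140.9 / 439 * 100
= 32.1%

32.1%


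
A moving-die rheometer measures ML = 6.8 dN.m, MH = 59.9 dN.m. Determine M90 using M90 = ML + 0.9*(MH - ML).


M90 = ML + 0.9 * (MH - ML)
M90 = 6.8 + 0.9 * (59.9 - 6.8)
M90 = 6.8 + 0.9 * 53.1
M90 = 54.59 dN.m

54.59 dN.m


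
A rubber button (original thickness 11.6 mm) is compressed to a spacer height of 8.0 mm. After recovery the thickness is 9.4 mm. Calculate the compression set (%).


CS = (t0 - recovered) / (t0 - ts) * 100
= (11.6 - 9.4) / (11.6 - 8.0) * 100
= 2.2 / 3.6 * 100
= 61.1%

61.1%


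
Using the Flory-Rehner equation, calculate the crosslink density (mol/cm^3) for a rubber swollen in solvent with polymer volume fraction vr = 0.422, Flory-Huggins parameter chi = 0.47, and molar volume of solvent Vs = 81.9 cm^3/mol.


ln(1 - vr) = ln(1 - 0.422) = -0.5482
Numerator = -((-0.5482) + 0.422 + 0.47 * 0.422^2) = 0.0425
Denominator = 81.9 * (0.422^(1/3) - 0.422/2) = 44.1502
nu = 0.0425 / 44.1502 = 9.6221e-04 mol/cm^3

9.6221e-04 mol/cm^3


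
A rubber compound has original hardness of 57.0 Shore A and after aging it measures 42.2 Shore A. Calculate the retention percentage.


Retention = aged / original * 100
= 42.2 / 57.0 * 100
= 74.0%

74.0%


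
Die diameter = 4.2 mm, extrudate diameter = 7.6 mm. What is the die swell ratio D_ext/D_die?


Die swell ratio = D_extrudate / D_die
= 7.6 / 4.2
= 1.81

Die swell = 1.81


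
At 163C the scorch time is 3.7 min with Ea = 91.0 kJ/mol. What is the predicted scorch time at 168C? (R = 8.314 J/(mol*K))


Convert temperatures: T1 = 163 + 273.15 = 436.15 K, T2 = 168 + 273.15 = 441.15 K
ts2_new = 3.7 * exp(91000 / 8.314 * (1/441.15 - 1/436.15))
1/T2 - 1/T1 = -2.5987e-05
ts2_new = 2.78 min

2.78 min


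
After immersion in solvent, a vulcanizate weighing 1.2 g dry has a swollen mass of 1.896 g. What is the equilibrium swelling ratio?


Q = W_swollen / W_dry
Q = 1.896 / 1.2
Q = 1.58

Q = 1.58


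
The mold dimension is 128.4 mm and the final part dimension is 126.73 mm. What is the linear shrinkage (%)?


Shrinkage = (mold - part) / mold * 100
= (128.4 - 126.73) / 128.4 * 100
= 1.67 / 128.4 * 100
= 1.3%

1.3%


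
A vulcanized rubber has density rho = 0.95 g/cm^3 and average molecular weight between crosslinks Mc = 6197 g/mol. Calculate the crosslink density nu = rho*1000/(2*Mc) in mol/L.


nu = rho * 1000 / (2 * Mc)
nu = 0.95 * 1000 / (2 * 6197)
nu = 950.0 / 12394
nu = 0.0766 mol/L

0.0766 mol/L


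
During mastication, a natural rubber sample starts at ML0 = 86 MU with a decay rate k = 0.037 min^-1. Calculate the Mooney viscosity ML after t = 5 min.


ML = ML0 * exp(-k * t)
ML = 86 * exp(-0.037 * 5)
ML = 86 * 0.8311
ML = 71.47 MU

71.47 MU


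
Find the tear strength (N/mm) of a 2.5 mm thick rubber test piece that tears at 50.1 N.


Tear strength = force / thickness
= 50.1 / 2.5
= 20.04 N/mm

20.04 N/mm


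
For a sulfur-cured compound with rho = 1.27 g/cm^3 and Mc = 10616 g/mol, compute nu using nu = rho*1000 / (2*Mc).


nu = rho * 1000 / (2 * Mc)
nu = 1.27 * 1000 / (2 * 10616)
nu = 1270.0 / 21232
nu = 0.0598 mol/L

0.0598 mol/L


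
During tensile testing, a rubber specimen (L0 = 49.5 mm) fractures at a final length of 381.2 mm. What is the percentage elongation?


Elongation = (Lf - L0) / L0 * 100
= (381.2 - 49.5) / 49.5 * 100
= 331.7 / 49.5 * 100
= 670.1%

670.1%


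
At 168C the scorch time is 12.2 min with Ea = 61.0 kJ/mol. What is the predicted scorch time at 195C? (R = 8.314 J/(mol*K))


Convert temperatures: T1 = 168 + 273.15 = 441.15 K, T2 = 195 + 273.15 = 468.15 K
ts2_new = 12.2 * exp(61000 / 8.314 * (1/468.15 - 1/441.15))
1/T2 - 1/T1 = -1.3074e-04
ts2_new = 4.67 min

4.67 min


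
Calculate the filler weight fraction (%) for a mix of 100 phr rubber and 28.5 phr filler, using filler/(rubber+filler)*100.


Filler % = filler / (rubber + filler) * 100
= 28.5 / (100 + 28.5) * 100
= 28.5 / 128.5 * 100
= 22.18%

22.18%


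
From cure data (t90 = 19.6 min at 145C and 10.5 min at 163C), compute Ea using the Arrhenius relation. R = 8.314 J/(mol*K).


T1 = 418.15 K, T2 = 436.15 K
1/T1 - 1/T2 = 9.8697e-05
ln(t1/t2) = ln(19.6/10.5) = 0.6242
Ea = 8.314 * 0.6242 / 9.8697e-05 = 52577.2015 J/mol
Ea = 52.58 kJ/mol

52.58 kJ/mol


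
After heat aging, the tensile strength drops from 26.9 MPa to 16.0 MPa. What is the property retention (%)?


Retention = aged / original * 100
= 16.0 / 26.9 * 100
= 59.5%

59.5%


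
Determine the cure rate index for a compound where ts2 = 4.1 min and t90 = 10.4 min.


CRI = 100 / (t90 - ts2)
= 100 / (10.4 - 4.1)
= 100 / 6.3
= 15.87 min^-1

15.87 min^-1


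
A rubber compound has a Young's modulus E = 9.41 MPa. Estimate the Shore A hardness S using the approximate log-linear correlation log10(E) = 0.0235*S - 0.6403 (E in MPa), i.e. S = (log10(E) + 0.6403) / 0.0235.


log10(E) = 0.0235*S - 0.6403  =>  S = (log10(E) + 0.6403) / 0.0235
log10(9.41) = 0.973590
S = (0.973590 + 0.6403) / 0.0235 = 1.613890 / 0.0235
S = 68.7

Shore A = 68.7


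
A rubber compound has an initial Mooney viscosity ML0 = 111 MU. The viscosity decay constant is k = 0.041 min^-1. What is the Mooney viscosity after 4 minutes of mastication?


ML = ML0 * exp(-k * t)
ML = 111 * exp(-0.041 * 4)
ML = 111 * 0.8487
ML = 94.21 MU

94.21 MU


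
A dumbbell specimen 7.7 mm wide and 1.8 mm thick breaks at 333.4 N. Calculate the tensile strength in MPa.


Area = width * thickness = 7.7 * 1.8 = 13.86 mm^2
TS = force / area = 333.4 / 13.86 = 24.05 MPa

24.05 MPa


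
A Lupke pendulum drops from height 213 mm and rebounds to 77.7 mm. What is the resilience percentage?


Resilience = h_rebound / h_drop * 100
= 77.7 / 213 * 100
= 36.5%

36.5%


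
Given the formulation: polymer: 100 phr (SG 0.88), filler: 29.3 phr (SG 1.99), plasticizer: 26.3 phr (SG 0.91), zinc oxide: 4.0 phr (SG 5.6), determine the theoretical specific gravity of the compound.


Sum of weights = 159.6
Volume contributions:
  polymer: 100/0.88 = 113.6364
  filler: 29.3/1.99 = 14.7236
  plasticizer: 26.3/0.91 = 28.9011
  zinc oxide: 4.0/5.6 = 0.7143
Sum of volumes = 157.9754
SG = 159.6 / 157.9754 = 1.01

SG = 1.01


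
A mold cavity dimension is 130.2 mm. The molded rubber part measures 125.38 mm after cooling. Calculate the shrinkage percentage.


Shrinkage = (mold - part) / mold * 100
= (130.2 - 125.38) / 130.2 * 100
= 4.82 / 130.2 * 100
= 3.7%

3.7%


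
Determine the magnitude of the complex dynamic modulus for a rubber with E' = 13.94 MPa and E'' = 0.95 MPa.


|E*| = sqrt(E'^2 + E''^2)
= sqrt(13.94^2 + 0.95^2)
= sqrt(194.3236 + 0.9025)
= 13.972 MPa

13.972 MPa


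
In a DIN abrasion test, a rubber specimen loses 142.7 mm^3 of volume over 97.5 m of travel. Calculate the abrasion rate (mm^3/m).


Rate = volume_loss / distance
= 142.7 / 97.5
= 1.464 mm^3/m

1.464 mm^3/m


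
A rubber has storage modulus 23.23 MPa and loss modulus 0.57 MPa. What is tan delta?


tan delta = E'' / E'
= 0.57 / 23.23
= 0.0245

tan delta = 0.0245


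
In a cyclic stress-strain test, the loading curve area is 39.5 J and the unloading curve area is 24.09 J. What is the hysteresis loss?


Hysteresis loss = loading - unloading
= 39.5 - 24.09
= 15.41 J

15.41 J


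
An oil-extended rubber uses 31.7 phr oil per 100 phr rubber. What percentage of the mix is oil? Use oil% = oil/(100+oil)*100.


Oil % = oil / (100 + oil) * 100
= 31.7 / (100 + 31.7) * 100
= 31.7 / 131.7 * 100
= 24.07%

24.07%


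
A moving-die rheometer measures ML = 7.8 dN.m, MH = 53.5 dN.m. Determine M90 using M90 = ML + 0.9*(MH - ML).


M90 = ML + 0.9 * (MH - ML)
M90 = 7.8 + 0.9 * (53.5 - 7.8)
M90 = 7.8 + 0.9 * 45.7
M90 = 48.93 dN.m

48.93 dN.m


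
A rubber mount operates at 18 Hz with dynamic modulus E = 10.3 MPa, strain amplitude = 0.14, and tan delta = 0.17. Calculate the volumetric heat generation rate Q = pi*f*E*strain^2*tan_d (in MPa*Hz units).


Q = pi * f * E * strain^2 * tan_d
= pi * 18 * 10.3 * 0.14^2 * 0.17
= pi * 18 * 10.3 * 0.0196 * 0.17
= 1.9407

Q = 1.9407


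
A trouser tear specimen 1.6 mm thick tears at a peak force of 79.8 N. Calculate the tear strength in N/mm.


Tear strength = force / thickness
= 79.8 / 1.6
= 49.87 N/mm

49.87 N/mm


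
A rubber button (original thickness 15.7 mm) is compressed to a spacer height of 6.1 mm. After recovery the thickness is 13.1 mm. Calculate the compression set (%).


CS = (t0 - recovered) / (t0 - ts) * 100
= (15.7 - 13.1) / (15.7 - 6.1) * 100
= 2.6 / 9.6 * 100
= 27.1%

27.1%


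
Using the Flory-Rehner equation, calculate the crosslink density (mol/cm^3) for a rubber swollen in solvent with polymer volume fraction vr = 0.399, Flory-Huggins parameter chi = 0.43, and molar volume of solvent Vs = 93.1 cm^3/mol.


ln(1 - vr) = ln(1 - 0.399) = -0.5092
Numerator = -((-0.5092) + 0.399 + 0.43 * 0.399^2) = 0.0417
Denominator = 93.1 * (0.399^(1/3) - 0.399/2) = 49.9660
nu = 0.0417 / 49.9660 = 8.3465e-04 mol/cm^3

8.3465e-04 mol/cm^3


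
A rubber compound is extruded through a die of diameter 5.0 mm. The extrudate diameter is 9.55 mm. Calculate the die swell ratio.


Die swell ratio = D_extrudate / D_die
= 9.55 / 5.0
= 1.91

Die swell = 1.91


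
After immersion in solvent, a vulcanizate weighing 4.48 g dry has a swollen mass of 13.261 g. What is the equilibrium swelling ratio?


Q = W_swollen / W_dry
Q = 13.261 / 4.48
Q = 2.96

Q = 2.96


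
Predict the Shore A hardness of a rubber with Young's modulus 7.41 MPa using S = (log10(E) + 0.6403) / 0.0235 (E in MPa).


log10(E) = 0.0235*S - 0.6403  =>  S = (log10(E) + 0.6403) / 0.0235
log10(7.41) = 0.869818
S = (0.869818 + 0.6403) / 0.0235 = 1.510118 / 0.0235
S = 64.3

Shore A = 64.3


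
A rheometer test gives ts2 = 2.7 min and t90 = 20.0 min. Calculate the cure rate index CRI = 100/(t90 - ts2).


CRI = 100 / (t90 - ts2)
= 100 / (20.0 - 2.7)
= 100 / 17.3
= 5.78 min^-1

5.78 min^-1


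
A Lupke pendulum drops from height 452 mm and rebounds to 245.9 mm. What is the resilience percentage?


Resilience = h_rebound / h_drop * 100
= 245.9 / 452 * 100
= 54.4%

54.4%


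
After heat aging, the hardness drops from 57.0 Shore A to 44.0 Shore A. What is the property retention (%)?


Retention = aged / original * 100
= 44.0 / 57.0 * 100
= 77.2%

77.2%


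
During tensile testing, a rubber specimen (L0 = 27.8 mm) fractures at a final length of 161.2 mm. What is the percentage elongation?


Elongation = (Lf - L0) / L0 * 100
= (161.2 - 27.8) / 27.8 * 100
= 133.4 / 27.8 * 100
= 479.9%

479.9%


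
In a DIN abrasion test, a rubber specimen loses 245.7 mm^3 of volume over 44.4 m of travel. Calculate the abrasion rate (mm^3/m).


Rate = volume_loss / distance
= 245.7 / 44.4
= 5.534 mm^3/m

5.534 mm^3/m


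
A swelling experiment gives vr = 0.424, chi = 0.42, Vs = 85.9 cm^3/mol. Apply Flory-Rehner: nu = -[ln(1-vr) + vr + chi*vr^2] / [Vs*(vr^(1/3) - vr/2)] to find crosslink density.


ln(1 - vr) = ln(1 - 0.424) = -0.5516
Numerator = -((-0.5516) + 0.424 + 0.42 * 0.424^2) = 0.0521
Denominator = 85.9 * (0.424^(1/3) - 0.424/2) = 46.3222
nu = 0.0521 / 46.3222 = 0.0011 mol/cm^3

0.0011 mol/cm^3


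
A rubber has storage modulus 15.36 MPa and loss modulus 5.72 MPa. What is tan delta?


tan delta = E'' / E'
= 5.72 / 15.36
= 0.3724

tan delta = 0.3724


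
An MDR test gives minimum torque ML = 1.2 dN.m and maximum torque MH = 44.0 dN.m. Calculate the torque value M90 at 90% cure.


M90 = ML + 0.9 * (MH - ML)
M90 = 1.2 + 0.9 * (44.0 - 1.2)
M90 = 1.2 + 0.9 * 42.8
M90 = 39.72 dN.m

39.72 dN.m


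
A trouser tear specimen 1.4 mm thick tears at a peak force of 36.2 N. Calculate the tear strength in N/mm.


Tear strength = force / thickness
= 36.2 / 1.4
= 25.86 N/mm

25.86 N/mm


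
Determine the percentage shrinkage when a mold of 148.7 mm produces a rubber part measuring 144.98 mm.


Shrinkage = (mold - part) / mold * 100
= (148.7 - 144.98) / 148.7 * 100
= 3.72 / 148.7 * 100
= 2.5%

2.5%


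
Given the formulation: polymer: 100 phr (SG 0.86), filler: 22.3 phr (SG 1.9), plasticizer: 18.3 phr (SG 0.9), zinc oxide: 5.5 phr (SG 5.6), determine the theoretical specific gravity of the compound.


Sum of weights = 146.1
Volume contributions:
  polymer: 100/0.86 = 116.2791
  filler: 22.3/1.9 = 11.7368
  plasticizer: 18.3/0.9 = 20.3333
  zinc oxide: 5.5/5.6 = 0.9821
Sum of volumes = 149.3314
SG = 146.1 / 149.3314 = 0.978

SG = 0.978


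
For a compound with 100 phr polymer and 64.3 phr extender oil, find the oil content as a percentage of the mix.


Oil % = oil / (100 + oil) * 100
= 64.3 / (100 + 64.3) * 100
= 64.3 / 164.3 * 100
= 39.14%

39.14%


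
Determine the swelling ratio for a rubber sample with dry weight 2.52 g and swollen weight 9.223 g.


Q = W_swollen / W_dry
Q = 9.223 / 2.52
Q = 3.66

Q = 3.66


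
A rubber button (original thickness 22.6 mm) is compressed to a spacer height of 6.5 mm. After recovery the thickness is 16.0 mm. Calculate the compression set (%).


CS = (t0 - recovered) / (t0 - ts) * 100
= (22.6 - 16.0) / (22.6 - 6.5) * 100
= 6.6 / 16.1 * 100
= 41.0%

41.0%


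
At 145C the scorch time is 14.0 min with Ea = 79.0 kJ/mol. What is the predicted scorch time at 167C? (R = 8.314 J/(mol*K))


Convert temperatures: T1 = 145 + 273.15 = 418.15 K, T2 = 167 + 273.15 = 440.15 K
ts2_new = 14.0 * exp(79000 / 8.314 * (1/440.15 - 1/418.15))
1/T2 - 1/T1 = -1.1953e-04
ts2_new = 4.5 min

4.5 min


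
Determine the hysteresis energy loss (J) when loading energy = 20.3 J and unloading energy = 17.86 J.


Hysteresis loss = loading - unloading
= 20.3 - 17.86
= 2.44 J

2.44 J


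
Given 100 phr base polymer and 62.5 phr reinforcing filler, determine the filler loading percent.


Filler % = filler / (rubber + filler) * 100
= 62.5 / (100 + 62.5) * 100
= 62.5 / 162.5 * 100
= 38.46%

38.46%


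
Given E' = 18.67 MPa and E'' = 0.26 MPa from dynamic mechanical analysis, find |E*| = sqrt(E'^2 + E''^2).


|E*| = sqrt(E'^2 + E''^2)
= sqrt(18.67^2 + 0.26^2)
= sqrt(348.5689 + 0.0676)
= 18.672 MPa

18.672 MPa


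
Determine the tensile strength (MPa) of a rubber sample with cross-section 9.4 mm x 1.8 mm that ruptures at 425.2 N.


Area = width * thickness = 9.4 * 1.8 = 16.92 mm^2
TS = force / area = 425.2 / 16.92 = 25.13 MPa

25.13 MPa


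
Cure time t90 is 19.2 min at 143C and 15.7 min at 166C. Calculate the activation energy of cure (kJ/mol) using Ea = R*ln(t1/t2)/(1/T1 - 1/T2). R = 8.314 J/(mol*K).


T1 = 416.15 K, T2 = 439.15 K
1/T1 - 1/T2 = 1.2585e-04
ln(t1/t2) = ln(19.2/15.7) = 0.2012
Ea = 8.314 * 0.2012 / 1.2585e-04 = 13294.7423 J/mol
Ea = 13.29 kJ/mol

13.29 kJ/mol


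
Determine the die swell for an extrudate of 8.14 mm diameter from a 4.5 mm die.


Die swell ratio = D_extrudate / D_die
= 8.14 / 4.5
= 1.809

Die swell = 1.809


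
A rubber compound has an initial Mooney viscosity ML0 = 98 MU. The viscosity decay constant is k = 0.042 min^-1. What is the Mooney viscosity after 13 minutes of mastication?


ML = ML0 * exp(-k * t)
ML = 98 * exp(-0.042 * 13)
ML = 98 * 0.5793
ML = 56.77 MU

56.77 MU


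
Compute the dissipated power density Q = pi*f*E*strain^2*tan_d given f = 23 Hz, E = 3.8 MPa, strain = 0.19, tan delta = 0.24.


Q = pi * f * E * strain^2 * tan_d
= pi * 23 * 3.8 * 0.19^2 * 0.24
= pi * 23 * 3.8 * 0.0361 * 0.24
= 2.3789

Q = 2.3789


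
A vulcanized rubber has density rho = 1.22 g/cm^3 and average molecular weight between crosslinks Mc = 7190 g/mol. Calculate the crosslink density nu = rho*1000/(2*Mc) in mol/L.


nu = rho * 1000 / (2 * Mc)
nu = 1.22 * 1000 / (2 * 7190)
nu = 1220.0 / 14380
nu = 0.0848 mol/L

0.0848 mol/L


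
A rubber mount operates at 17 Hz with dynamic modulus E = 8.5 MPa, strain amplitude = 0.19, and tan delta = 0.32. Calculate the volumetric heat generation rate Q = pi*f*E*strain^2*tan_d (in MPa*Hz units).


Q = pi * f * E * strain^2 * tan_d
= pi * 17 * 8.5 * 0.19^2 * 0.32
= pi * 17 * 8.5 * 0.0361 * 0.32
= 5.2441

Q = 5.2441


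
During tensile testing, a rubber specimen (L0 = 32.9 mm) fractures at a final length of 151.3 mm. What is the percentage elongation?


Elongation = (Lf - L0) / L0 * 100
= (151.3 - 32.9) / 32.9 * 100
= 118.4 / 32.9 * 100
= 359.9%

359.9%


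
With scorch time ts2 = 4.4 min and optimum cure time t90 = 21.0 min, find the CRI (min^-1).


CRI = 100 / (t90 - ts2)
= 100 / (21.0 - 4.4)
= 100 / 16.6
= 6.02 min^-1

6.02 min^-1


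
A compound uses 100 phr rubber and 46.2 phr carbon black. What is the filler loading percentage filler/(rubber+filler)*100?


Filler % = filler / (rubber + filler) * 100
= 46.2 / (100 + 46.2) * 100
= 46.2 / 146.2 * 100
= 31.6%

31.6%


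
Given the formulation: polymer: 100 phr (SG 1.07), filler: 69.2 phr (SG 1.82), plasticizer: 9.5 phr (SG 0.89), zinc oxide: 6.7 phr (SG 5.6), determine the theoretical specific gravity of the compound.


Sum of weights = 185.4
Volume contributions:
  polymer: 100/1.07 = 93.4579
  filler: 69.2/1.82 = 38.0220
  plasticizer: 9.5/0.89 = 10.6742
  zinc oxide: 6.7/5.6 = 1.1964
Sum of volumes = 143.3505
SG = 185.4 / 143.3505 = 1.293

SG = 1.293


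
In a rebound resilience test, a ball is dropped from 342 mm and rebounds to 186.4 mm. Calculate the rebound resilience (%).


Resilience = h_rebound / h_drop * 100
= 186.4 / 342 * 100
= 54.5%

54.5%


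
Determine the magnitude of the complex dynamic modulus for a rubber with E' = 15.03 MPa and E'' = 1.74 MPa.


|E*| = sqrt(E'^2 + E''^2)
= sqrt(15.03^2 + 1.74^2)
= sqrt(225.9009 + 3.0276)
= 15.13 MPa

15.13 MPa


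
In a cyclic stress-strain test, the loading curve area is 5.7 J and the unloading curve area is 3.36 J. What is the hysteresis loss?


Hysteresis loss = loading - unloading
= 5.7 - 3.36
= 2.34 J

2.34 J


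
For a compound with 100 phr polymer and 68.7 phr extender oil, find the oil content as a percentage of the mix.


Oil % = oil / (100 + oil) * 100
= 68.7 / (100 + 68.7) * 100
= 68.7 / 168.7 * 100
= 40.72%

40.72%


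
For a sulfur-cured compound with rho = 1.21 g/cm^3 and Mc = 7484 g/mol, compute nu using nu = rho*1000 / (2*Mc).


nu = rho * 1000 / (2 * Mc)
nu = 1.21 * 1000 / (2 * 7484)
nu = 1210.0 / 14968
nu = 0.0808 mol/L

0.0808 mol/L


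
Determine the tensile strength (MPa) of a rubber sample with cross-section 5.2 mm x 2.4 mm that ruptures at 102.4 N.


Area = width * thickness = 5.2 * 2.4 = 12.48 mm^2
TS = force / area = 102.4 / 12.48 = 8.21 MPa

8.21 MPa


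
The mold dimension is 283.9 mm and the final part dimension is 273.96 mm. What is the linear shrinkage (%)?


Shrinkage = (mold - part) / mold * 100
= (283.9 - 273.96) / 283.9 * 100
= 9.94 / 283.9 * 100
= 3.5%

3.5%


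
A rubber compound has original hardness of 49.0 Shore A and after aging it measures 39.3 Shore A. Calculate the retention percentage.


Retention = aged / original * 100
= 39.3 / 49.0 * 100
= 80.2%

80.2%


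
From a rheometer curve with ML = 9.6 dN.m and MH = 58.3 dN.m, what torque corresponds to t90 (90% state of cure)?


M90 = ML + 0.9 * (MH - ML)
M90 = 9.6 + 0.9 * (58.3 - 9.6)
M90 = 9.6 + 0.9 * 48.7
M90 = 53.43 dN.m

53.43 dN.m


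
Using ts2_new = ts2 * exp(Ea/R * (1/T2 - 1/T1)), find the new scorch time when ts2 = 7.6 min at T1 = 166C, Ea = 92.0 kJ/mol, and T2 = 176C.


Convert temperatures: T1 = 166 + 273.15 = 439.15 K, T2 = 176 + 273.15 = 449.15 K
ts2_new = 7.6 * exp(92000 / 8.314 * (1/449.15 - 1/439.15))
1/T2 - 1/T1 = -5.0699e-05
ts2_new = 4.34 min

4.34 min
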